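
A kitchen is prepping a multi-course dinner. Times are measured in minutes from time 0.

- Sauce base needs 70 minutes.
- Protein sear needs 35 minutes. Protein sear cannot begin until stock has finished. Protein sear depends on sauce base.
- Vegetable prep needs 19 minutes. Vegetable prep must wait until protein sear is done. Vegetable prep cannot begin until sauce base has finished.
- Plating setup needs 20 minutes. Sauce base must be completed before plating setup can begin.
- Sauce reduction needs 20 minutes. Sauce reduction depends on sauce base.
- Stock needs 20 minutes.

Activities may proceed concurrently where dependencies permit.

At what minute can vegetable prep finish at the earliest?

124

Sauce base has no prerequisites, so it starts at minute 0 and finishes at minute 70.
Stock has no prerequisites, so it starts at minute 0 and finishes at minute 20.
For protein sear: stock (finishes minute 20); sauce base (finishes minute 70). Taking the maximum gives a start of minute 70, and it finishes at 70 + 35 = minute 105.
Vegetable prep cannot start until protein sear (finishes minute 105); sauce base (finishes minute 70). The controlling bound is minute 105, so vegetable prep finishes at 105 + 19 = minute 124.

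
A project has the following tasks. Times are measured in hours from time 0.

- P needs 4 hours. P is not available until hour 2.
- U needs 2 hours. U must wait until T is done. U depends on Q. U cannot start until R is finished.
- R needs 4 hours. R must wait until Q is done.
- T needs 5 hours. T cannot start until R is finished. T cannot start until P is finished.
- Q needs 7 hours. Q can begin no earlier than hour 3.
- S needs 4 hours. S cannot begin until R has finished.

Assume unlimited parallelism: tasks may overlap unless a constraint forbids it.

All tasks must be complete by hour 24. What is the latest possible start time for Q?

6

U must finish by hour 24; it takes 2 hours, so it must start by 24 − 2 = hour 22.
T has to be done before U (must start by hour 22). That means finishing by hour 22, i.e. starting by 22 − 5 = hour 17.
S must finish by hour 24; it takes 4 hours, so it must start by 24 − 4 = hour 20.
R feeds S (must start by hour 20); T (must start by hour 17); U (must start by hour 22). Taking the minimum, R must finish by hour 17 and start by 17 − 4 = hour 13.
Q has several dependents: R (must start by hour 13); U (must start by hour 22). The earliest of those limits is hour 13, so Q must start by 13 − 7 = hour 6.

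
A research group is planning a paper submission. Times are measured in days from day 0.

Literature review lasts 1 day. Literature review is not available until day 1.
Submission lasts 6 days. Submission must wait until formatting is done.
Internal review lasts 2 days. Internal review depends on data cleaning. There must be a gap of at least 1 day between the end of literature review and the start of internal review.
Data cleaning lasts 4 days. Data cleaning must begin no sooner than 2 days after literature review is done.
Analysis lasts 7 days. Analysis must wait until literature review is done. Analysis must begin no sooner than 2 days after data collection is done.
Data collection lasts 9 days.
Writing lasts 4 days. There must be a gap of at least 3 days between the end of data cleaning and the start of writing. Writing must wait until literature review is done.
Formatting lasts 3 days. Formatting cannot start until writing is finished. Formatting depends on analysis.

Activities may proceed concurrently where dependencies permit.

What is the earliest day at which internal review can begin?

8

After its own release at day 1, literature review can start at day 1 and finishes at day 2.
Data cleaning waits on literature review (finishes day 2, plus 2-day gap → day 4), so it starts at day 4 and finishes at 4 + 4 = day 8.
Internal review waits on data cleaning (finishes day 8); literature review (finishes day 2, plus 1-day gap → day 3). The latest of these is day 8, which is the earliest internal review can start.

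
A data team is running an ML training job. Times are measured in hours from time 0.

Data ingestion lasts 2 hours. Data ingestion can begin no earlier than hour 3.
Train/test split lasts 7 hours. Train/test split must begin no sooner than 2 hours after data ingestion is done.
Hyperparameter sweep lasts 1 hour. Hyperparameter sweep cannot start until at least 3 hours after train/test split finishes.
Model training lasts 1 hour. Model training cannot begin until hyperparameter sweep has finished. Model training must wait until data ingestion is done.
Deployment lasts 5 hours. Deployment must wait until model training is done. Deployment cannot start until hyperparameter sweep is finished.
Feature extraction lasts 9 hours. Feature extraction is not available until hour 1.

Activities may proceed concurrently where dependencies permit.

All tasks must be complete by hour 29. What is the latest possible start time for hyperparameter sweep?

22

Deployment has no dependents, so it just needs to finish by hour 29. Starting by 29 − 5 = hour 24 achieves that.
Since deployment (must start by hour 24) depends on it, model training must finish by hour 24. Backing off its 1-hour duration gives a latest start of hour 23.
Hyperparameter sweep has several dependents: model training (must start by hour 23); deployment (must start by hour 24). The earliest of those limits is hour 23, so hyperparameter sweep must start by 23 − 1 = hour 22.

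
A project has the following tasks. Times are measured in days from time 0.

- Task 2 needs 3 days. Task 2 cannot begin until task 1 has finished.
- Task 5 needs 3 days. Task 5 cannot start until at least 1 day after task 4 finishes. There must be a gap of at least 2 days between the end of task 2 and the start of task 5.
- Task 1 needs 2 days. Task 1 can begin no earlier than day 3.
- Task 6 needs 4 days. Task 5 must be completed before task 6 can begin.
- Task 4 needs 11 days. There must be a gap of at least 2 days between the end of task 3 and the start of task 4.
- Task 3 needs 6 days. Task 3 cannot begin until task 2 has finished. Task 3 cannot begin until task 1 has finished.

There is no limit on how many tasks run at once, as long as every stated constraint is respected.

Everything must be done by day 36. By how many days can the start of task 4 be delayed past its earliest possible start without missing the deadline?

Task 1 waits on its own release at day 3, so it starts at day 3 and finishes at 3 + 2 = day 5.
Task 2 cannot begin until task 1 (finishes day 5). It runs from day 5 to 5 + 3 = day 8.
Task 3 cannot start until task 2 (finishes day 8); task 1 (finishes day 5). The controlling bound is day 8, so task 3 finishes at 8 + 6 = day 14.
Task 4 waits on task 3 (finishes day 14, plus 2-day gap → day 16), so it starts at day 16 and finishes at 16 + 11 = day 27.

Working backward from the deadline:
To finish by day 36, task 6 (duration 4) must start no later than day 32.
Task 5 has to be done before task 6 (must start by day 32). That means finishing by day 32, i.e. starting by 32 − 3 = day 29.
Since task 5 (must start by day 29, minus 1-day gap → day 28) depends on it, task 4 must finish by day 28. Backing off its 11-day duration gives a latest start of day 17.
So task 4 can start as early as day 16 and as late as day 17, giving 17 − 16 = 1 day of slack.

1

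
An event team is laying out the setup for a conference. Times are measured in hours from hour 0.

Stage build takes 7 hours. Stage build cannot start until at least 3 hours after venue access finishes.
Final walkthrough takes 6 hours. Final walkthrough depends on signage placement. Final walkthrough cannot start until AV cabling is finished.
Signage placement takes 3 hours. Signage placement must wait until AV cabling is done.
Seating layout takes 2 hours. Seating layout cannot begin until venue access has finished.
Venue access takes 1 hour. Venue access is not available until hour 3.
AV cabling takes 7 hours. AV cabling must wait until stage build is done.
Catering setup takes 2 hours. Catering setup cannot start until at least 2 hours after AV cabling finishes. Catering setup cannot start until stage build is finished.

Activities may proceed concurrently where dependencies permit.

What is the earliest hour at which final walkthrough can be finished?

Venue access waits on its own release at hour 3, so it starts at hour 3 and finishes at 3 + 1 = hour 4.
Stage build cannot begin until venue access (finishes hour 4, plus 3-hour gap → hour 7). It runs from hour 7 to 7 + 7 = hour 14.
AV cabling cannot begin until stage build (finishes hour 14). It runs from hour 14 to 14 + 7 = hour 21.
Signage placement cannot begin until AV cabling (finishes hour 21). It runs from hour 21 to 21 + 3 = hour 24.
Final walkthrough cannot start until signage placement (finishes hour 24); AV cabling (finishes hour 21). The controlling bound is hour 24, so final walkthrough finishes at 24 + 6 = hour 30.

30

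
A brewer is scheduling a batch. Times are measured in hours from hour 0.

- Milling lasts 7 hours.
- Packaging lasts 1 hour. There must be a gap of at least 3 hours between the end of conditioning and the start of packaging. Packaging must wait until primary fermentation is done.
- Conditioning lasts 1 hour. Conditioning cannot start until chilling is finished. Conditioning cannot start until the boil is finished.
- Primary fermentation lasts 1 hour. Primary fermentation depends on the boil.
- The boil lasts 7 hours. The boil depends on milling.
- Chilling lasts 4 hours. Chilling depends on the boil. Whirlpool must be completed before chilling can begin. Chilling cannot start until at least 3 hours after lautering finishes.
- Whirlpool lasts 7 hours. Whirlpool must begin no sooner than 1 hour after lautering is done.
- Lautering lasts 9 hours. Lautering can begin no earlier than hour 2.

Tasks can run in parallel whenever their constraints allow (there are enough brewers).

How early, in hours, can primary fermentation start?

14

Milling can start immediately at hour 0; it finishes at hour 7.
The boil waits on milling (finishes hour 7), so it starts at hour 7 and finishes at 7 + 7 = hour 14.
Primary fermentation waits on the boil (finishes hour 14), so the earliest it can start is hour 14.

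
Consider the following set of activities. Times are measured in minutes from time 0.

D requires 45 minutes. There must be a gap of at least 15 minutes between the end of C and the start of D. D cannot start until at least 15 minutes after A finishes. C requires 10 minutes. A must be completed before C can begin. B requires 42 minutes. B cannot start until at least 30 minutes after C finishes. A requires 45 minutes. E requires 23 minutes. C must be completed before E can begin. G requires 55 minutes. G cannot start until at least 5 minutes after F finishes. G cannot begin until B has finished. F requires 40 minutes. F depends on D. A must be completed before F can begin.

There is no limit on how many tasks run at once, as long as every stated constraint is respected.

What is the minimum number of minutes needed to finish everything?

Nothing blocks A, so it runs from minute 0 to minute 45.
C waits on A (finishes minute 45), so it starts at minute 45 and finishes at 45 + 10 = minute 55.
E cannot begin until C (finishes minute 55). It runs from minute 55 to 55 + 23 = minute 78.
D has to wait for C (finishes minute 55, plus 15-minute gap → minute 70); A (finishes minute 45, plus 15-minute gap → minute 60). The latest of these is minute 70, so D runs minute 70 to 70 + 45 = minute 115.
F has to wait for D (finishes minute 115); A (finishes minute 45). The latest of these is minute 115, so F runs minute 115 to 115 + 40 = minute 155.
After C (finishes minute 55, plus 30-minute gap → minute 85), B can start at minute 85 and finishes at minute 127.
For G: F (finishes minute 155, plus 5-minute gap → minute 160); B (finishes minute 127). Taking the maximum gives a start of minute 160, and it finishes at 160 + 55 = minute 215.
All tasks are finished once the last one completes. Finish times: A at 45, B at 127, C at 55, D at 115, E at 78, F at 155, G at 215. The latest is minute 215.

215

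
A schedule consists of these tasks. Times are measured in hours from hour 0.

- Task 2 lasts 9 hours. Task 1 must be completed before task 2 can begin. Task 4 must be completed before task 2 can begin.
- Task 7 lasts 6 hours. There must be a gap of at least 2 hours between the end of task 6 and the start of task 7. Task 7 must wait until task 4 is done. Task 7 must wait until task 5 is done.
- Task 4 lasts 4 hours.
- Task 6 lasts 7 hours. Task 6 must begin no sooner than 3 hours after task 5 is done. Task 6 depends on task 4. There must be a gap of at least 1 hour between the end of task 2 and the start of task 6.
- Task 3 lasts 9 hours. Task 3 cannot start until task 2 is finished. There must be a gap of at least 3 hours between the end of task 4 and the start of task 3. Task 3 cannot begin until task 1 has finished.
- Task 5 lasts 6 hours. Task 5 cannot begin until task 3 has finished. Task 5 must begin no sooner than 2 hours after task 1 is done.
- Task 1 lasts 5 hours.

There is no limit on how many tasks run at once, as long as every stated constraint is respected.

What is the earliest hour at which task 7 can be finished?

47

Task 4 can start immediately at hour 0; it finishes at hour 4.
Task 1 has no prerequisites, so it starts at hour 0 and finishes at hour 5.
For task 2: task 1 (finishes hour 5); task 4 (finishes hour 4). Taking the maximum gives a start of hour 5, and it finishes at 5 + 9 = hour 14.
Task 3 needs all of task 2 (finishes hour 14); task 4 (finishes hour 4, plus 3-hour gap → hour 7); task 1 (finishes hour 5). That puts its earliest start at hour 14; it finishes at 14 + 9 = hour 23.
Task 5 needs all of task 3 (finishes hour 23); task 1 (finishes hour 5, plus 2-hour gap → hour 7). That puts its earliest start at hour 23; it finishes at 23 + 6 = hour 29.
For task 6: task 5 (finishes hour 29, plus 3-hour gap → hour 32); task 4 (finishes hour 4); task 2 (finishes hour 14, plus 1-hour gap → hour 15). Taking the maximum gives a start of hour 32, and it finishes at 32 + 7 = hour 39.
For task 7: task 6 (finishes hour 39, plus 2-hour gap → hour 41); task 4 (finishes hour 4); task 5 (finishes hour 29). Taking the maximum gives a start of hour 41, and it finishes at 41 + 6 = hour 47.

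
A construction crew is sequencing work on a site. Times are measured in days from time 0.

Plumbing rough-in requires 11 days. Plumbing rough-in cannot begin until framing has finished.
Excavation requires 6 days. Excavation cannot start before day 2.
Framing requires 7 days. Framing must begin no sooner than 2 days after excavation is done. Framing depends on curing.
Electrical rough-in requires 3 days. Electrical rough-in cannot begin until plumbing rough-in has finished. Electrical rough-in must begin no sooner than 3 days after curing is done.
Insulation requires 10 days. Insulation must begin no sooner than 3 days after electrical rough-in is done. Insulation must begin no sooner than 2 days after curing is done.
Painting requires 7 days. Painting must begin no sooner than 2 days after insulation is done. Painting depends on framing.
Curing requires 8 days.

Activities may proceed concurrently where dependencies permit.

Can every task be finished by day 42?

No

Nothing blocks curing, so it runs from day 0 to day 8.
Excavation waits on its own release at day 2, so it starts at day 2 and finishes at 2 + 6 = day 8.
Framing needs all of excavation (finishes day 8, plus 2-day gap → day 10); curing (finishes day 8). That puts its earliest start at day 10; it finishes at 10 + 7 = day 17.
After framing (finishes day 17), plumbing rough-in can start at day 17 and finishes at day 28.
Electrical rough-in needs all of plumbing rough-in (finishes day 28); curing (finishes day 8, plus 3-day gap → day 11). That puts its earliest start at day 28; it finishes at 28 + 3 = day 31.
Insulation has to wait for electrical rough-in (finishes day 31, plus 3-day gap → day 34); curing (finishes day 8, plus 2-day gap → day 10). The latest of these is day 34, so insulation runs day 34 to 34 + 10 = day 44.
Painting cannot start until insulation (finishes day 44, plus 2-day gap → day 46); framing (finishes day 17). The controlling bound is day 46, so painting finishes at 46 + 7 = day 53.
The earliest everything can be done is day 53, which is after the deadline of 42, so it is not possible.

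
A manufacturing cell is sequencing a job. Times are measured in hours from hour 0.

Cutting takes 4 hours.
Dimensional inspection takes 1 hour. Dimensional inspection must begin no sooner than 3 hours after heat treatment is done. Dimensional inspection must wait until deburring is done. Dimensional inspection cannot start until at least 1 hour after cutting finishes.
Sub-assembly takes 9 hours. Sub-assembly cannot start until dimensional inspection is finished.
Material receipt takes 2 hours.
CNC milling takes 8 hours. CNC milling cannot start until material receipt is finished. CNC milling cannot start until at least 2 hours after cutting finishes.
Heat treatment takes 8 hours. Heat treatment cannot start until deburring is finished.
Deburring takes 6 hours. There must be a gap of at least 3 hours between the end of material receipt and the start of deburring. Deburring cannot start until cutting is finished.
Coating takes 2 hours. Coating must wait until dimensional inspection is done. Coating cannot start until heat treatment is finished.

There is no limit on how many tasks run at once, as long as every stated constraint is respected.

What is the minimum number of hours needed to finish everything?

32

Cutting has no prerequisites, so it starts at hour 0 and finishes at hour 4.
Nothing blocks material receipt, so it runs from hour 0 to hour 2.
CNC milling has to wait for material receipt (finishes hour 2); cutting (finishes hour 4, plus 2-hour gap → hour 6). The latest of these is hour 6, so CNC milling runs hour 6 to 6 + 8 = hour 14.
Deburring needs all of material receipt (finishes hour 2, plus 3-hour gap → hour 5); cutting (finishes hour 4). That puts its earliest start at hour 5; it finishes at 5 + 6 = hour 11.
Heat treatment cannot begin until deburring (finishes hour 11). It runs from hour 11 to 11 + 8 = hour 19.
Dimensional inspection has to wait for heat treatment (finishes hour 19, plus 3-hour gap → hour 22); deburring (finishes hour 11); cutting (finishes hour 4, plus 1-hour gap → hour 5). The latest of these is hour 22, so dimensional inspection runs hour 22 to 22 + 1 = hour 23.
After dimensional inspection (finishes hour 23), sub-assembly can start at hour 23 and finishes at hour 32.
Coating has to wait for dimensional inspection (finishes hour 23); heat treatment (finishes hour 19). The latest of these is hour 23, so coating runs hour 23 to 23 + 2 = hour 25.
All tasks are finished once the last one completes. Finish times: Material receipt at 2, Cutting at 4, Deburring at 11, CNC milling at 14, Heat treatment at 19, Dimensional inspection at 23, Coating at 25, Sub-assembly at 32. The latest is hour 32.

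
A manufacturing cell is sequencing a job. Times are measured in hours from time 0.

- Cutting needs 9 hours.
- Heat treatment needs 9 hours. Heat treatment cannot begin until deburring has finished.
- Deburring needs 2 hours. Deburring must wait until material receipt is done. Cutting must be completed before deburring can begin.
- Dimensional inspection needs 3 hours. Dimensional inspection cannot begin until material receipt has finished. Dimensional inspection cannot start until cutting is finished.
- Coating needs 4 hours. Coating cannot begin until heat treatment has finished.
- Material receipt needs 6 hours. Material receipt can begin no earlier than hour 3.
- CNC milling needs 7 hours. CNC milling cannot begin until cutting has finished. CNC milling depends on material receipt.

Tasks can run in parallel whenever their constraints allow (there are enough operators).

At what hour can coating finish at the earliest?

24

Cutting has no prerequisites, so it starts at hour 0 and finishes at hour 9.
Material receipt waits on its own release at hour 3, so it starts at hour 3 and finishes at 3 + 6 = hour 9.
Deburring has to wait for material receipt (finishes hour 9); cutting (finishes hour 9). The latest of these is hour 9, so deburring runs hour 9 to 9 + 2 = hour 11.
After deburring (finishes hour 11), heat treatment can start at hour 11 and finishes at hour 20.
Coating cannot begin until heat treatment (finishes hour 20). It runs from hour 20 to 20 + 4 = hour 24.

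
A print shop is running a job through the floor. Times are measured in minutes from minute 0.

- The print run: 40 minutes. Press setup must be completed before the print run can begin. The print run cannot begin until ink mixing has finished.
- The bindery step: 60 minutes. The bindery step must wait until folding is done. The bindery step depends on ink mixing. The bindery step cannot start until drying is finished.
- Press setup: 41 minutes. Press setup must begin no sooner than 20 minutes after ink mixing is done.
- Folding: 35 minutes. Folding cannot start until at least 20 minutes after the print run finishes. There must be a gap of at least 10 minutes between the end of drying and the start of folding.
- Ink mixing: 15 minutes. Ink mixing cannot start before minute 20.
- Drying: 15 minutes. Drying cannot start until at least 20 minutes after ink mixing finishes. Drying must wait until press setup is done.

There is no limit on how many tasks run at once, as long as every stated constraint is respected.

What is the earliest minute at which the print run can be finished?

After its own release at minute 20, ink mixing can start at minute 20 and finishes at minute 35.
After ink mixing (finishes minute 35, plus 20-minute gap → minute 55), press setup can start at minute 55 and finishes at minute 96.
For the print run: press setup (finishes minute 96); ink mixing (finishes minute 35). Taking the maximum gives a start of minute 96, and it finishes at 96 + 40 = minute 136.

136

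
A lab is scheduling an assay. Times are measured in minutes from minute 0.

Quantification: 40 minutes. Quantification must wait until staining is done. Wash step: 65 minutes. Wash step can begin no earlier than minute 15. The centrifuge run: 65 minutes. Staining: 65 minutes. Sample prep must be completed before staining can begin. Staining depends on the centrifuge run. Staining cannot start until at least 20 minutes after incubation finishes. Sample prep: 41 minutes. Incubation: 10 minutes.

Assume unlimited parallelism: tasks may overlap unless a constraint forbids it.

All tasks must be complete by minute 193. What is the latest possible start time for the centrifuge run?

23

To finish by minute 193, quantification (duration 40) must start no later than minute 153.
Staining must finish before quantification (must start by minute 153). With a 65-minute duration, staining must start by 153 − 65 = minute 88.
The centrifuge run must finish before staining (must start by minute 88). With a 65-minute duration, the centrifuge run must start by 88 − 65 = minute 23.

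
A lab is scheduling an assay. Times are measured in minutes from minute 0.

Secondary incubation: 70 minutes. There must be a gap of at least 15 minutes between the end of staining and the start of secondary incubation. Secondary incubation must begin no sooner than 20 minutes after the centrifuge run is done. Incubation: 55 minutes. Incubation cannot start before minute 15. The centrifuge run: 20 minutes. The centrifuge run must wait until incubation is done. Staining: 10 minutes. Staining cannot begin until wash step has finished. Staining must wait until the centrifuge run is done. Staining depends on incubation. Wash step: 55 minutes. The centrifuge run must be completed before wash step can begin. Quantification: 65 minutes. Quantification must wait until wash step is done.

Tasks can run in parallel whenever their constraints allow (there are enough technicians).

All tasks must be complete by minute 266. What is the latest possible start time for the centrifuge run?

96

Nothing follows secondary incubation; the deadline of minute 266 is its only limit. It must start by 266 − 70 = minute 196.
Staining has to be done before secondary incubation (must start by minute 196, minus 15-minute gap → minute 181). That means finishing by minute 181, i.e. starting by 181 − 10 = minute 171.
Quantification must finish by minute 266; it takes 65 minutes, so it must start by 266 − 65 = minute 201.
Wash step has several dependents: staining (must start by minute 171); quantification (must start by minute 201). The earliest of those limits is minute 171, so wash step must start by 171 − 55 = minute 116.
The centrifuge run must finish in time for wash step (must start by minute 116); staining (must start by minute 171); secondary incubation (must start by minute 196, minus 20-minute gap → minute 176). The tightest is minute 116, so the centrifuge run must start by 116 − 20 = minute 96.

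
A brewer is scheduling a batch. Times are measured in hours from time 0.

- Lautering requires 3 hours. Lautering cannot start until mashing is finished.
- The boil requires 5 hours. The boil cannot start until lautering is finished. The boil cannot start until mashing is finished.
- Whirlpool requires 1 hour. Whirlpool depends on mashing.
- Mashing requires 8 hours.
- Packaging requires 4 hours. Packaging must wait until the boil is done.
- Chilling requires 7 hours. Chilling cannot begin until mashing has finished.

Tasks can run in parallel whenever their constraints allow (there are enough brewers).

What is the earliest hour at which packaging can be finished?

20

Mashing has no prerequisites, so it starts at hour 0 and finishes at hour 8.
Lautering cannot begin until mashing (finishes hour 8). It runs from hour 8 to 8 + 3 = hour 11.
The boil needs all of lautering (finishes hour 11); mashing (finishes hour 8). That puts its earliest start at hour 11; it finishes at 11 + 5 = hour 16.
Packaging waits on the boil (finishes hour 16), so it starts at hour 16 and finishes at 16 + 4 = hour 20.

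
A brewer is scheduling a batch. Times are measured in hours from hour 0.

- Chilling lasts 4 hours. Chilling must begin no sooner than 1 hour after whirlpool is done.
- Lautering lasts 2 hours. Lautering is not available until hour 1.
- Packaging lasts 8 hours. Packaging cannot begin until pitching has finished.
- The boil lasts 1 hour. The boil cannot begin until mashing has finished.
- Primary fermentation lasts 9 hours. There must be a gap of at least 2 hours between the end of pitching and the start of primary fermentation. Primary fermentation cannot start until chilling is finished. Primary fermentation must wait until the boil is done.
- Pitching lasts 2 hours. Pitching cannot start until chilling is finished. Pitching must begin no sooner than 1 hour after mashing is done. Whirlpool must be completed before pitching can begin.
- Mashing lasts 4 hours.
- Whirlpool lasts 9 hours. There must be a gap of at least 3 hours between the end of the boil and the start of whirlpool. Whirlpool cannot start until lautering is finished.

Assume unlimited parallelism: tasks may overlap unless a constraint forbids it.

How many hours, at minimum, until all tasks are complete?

35

Lautering waits on its own release at hour 1, so it starts at hour 1 and finishes at 1 + 2 = hour 3.
Mashing has no prerequisites, so it starts at hour 0 and finishes at hour 4.
The boil waits on mashing (finishes hour 4), so it starts at hour 4 and finishes at 4 + 1 = hour 5.
For whirlpool: the boil (finishes hour 5, plus 3-hour gap → hour 8); lautering (finishes hour 3). Taking the maximum gives a start of hour 8, and it finishes at 8 + 9 = hour 17.
Chilling waits on whirlpool (finishes hour 17, plus 1-hour gap → hour 18), so it starts at hour 18 and finishes at 18 + 4 = hour 22.
For pitching: chilling (finishes hour 22); mashing (finishes hour 4, plus 1-hour gap → hour 5); whirlpool (finishes hour 17). Taking the maximum gives a start of hour 22, and it finishes at 22 + 2 = hour 24.
Packaging waits on pitching (finishes hour 24), so it starts at hour 24 and finishes at 24 + 8 = hour 32.
For primary fermentation: pitching (finishes hour 24, plus 2-hour gap → hour 26); chilling (finishes hour 22); the boil (finishes hour 5). Taking the maximum gives a start of hour 26, and it finishes at 26 + 9 = hour 35.
All tasks are finished once the last one completes. Finish times: Mashing at 4, Lautering at 3, The boil at 5, Whirlpool at 17, Chilling at 22, Pitching at 24, Primary fermentation at 35, Packaging at 32. The latest is hour 35.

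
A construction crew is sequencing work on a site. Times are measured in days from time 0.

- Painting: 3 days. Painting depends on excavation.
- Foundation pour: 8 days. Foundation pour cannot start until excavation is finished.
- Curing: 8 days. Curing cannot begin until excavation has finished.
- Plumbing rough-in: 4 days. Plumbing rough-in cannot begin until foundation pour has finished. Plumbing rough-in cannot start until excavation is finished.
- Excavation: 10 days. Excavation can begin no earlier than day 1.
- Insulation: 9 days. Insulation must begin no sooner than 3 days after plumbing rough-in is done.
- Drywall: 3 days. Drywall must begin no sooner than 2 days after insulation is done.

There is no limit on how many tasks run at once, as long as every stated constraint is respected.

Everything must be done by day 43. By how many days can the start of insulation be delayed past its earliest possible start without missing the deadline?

3

Excavation cannot begin until its own release at day 1. It runs from day 1 to 1 + 10 = day 11.
Foundation pour cannot begin until excavation (finishes day 11). It runs from day 11 to 11 + 8 = day 19.
Plumbing rough-in needs all of foundation pour (finishes day 19); excavation (finishes day 11). That puts its earliest start at day 19; it finishes at 19 + 4 = day 23.
Insulation cannot begin until plumbing rough-in (finishes day 23, plus 3-day gap → day 26). It runs from day 26 to 26 + 9 = day 35.

Working backward from the deadline:
Drywall has no dependents, so it just needs to finish by day 43. Starting by 43 − 3 = day 40 achieves that.
Insulation has to be done before drywall (must start by day 40, minus 2-day gap → day 38). That means finishing by day 38, i.e. starting by 38 − 9 = day 29.
So insulation can start as early as day 26 and as late as day 29, giving 29 − 26 = 3 days of slack.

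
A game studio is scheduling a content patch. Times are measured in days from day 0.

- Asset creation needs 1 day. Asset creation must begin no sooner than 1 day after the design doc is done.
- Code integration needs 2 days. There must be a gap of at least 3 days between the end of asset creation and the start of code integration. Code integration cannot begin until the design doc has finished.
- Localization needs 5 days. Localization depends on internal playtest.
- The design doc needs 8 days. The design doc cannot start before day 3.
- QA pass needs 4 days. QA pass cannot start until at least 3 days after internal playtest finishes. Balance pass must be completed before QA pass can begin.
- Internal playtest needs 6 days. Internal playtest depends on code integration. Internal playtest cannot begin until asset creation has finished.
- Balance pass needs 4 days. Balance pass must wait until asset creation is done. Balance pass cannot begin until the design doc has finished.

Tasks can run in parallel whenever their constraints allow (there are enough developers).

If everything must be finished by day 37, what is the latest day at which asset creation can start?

18

Nothing follows localization; the deadline of day 37 is its only limit. It must start by 37 − 5 = day 32.
QA pass must finish by day 37; it takes 4 days, so it must start by 37 − 4 = day 33.
Internal playtest must finish in time for localization (must start by day 32); QA pass (must start by day 33, minus 3-day gap → day 30). The tightest is day 30, so internal playtest must start by 30 − 6 = day 24.
Code integration has to be done before internal playtest (must start by day 24). That means finishing by day 24, i.e. starting by 24 − 2 = day 22.
Since QA pass (must start by day 33) depends on it, balance pass must finish by day 33. Backing off its 4-day duration gives a latest start of day 29.
Asset creation feeds code integration (must start by day 22, minus 3-day gap → day 19); internal playtest (must start by day 24); balance pass (must start by day 29). Taking the minimum, asset creation must finish by day 19 and start by 19 − 1 = day 18.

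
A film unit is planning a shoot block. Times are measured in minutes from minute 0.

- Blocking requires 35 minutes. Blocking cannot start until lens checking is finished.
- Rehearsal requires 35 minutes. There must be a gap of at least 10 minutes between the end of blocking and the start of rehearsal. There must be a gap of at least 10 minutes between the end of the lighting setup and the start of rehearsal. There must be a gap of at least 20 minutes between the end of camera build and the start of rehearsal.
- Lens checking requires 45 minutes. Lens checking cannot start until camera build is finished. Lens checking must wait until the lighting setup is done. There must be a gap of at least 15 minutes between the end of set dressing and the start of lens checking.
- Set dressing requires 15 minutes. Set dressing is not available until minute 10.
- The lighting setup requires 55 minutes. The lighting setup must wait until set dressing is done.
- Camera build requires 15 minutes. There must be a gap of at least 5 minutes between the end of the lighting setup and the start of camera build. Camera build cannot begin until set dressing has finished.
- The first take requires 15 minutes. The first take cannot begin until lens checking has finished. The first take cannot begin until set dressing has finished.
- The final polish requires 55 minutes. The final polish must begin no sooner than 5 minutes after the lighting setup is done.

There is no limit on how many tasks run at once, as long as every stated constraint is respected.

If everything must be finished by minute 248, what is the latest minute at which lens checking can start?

Rehearsal must finish by minute 248; it takes 35 minutes, so it must start by 248 − 35 = minute 213.
Blocking feeds into rehearsal (must start by minute 213, minus 10-minute gap → minute 203); so blocking must finish by minute 203 and therefore start by minute 168.
The first take has no dependents, so it just needs to finish by minute 248. Starting by 248 − 15 = minute 233 achieves that.
For lens checking: blocking (must start by minute 168); the first take (must start by minute 233). The most restrictive is minute 168; with a 45-minute duration, lens checking must start by minute 123.

123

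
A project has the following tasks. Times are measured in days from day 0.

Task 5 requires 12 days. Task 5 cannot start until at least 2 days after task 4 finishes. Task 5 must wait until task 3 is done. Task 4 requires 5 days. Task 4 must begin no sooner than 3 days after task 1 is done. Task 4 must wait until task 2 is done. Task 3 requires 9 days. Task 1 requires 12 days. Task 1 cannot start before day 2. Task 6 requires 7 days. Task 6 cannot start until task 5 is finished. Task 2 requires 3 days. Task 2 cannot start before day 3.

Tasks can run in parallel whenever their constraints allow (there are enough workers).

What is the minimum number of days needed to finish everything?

Task 3 can start immediately at day 0; it finishes at day 9.
After its own release at day 3, task 2 can start at day 3 and finishes at day 6.
Task 1 waits on its own release at day 2, so it starts at day 2 and finishes at 2 + 12 = day 14.
Task 4 has to wait for task 1 (finishes day 14, plus 3-day gap → day 17); task 2 (finishes day 6). The latest of these is day 17, so task 4 runs day 17 to 17 + 5 = day 22.
For task 5: task 4 (finishes day 22, plus 2-day gap → day 24); task 3 (finishes day 9). Taking the maximum gives a start of day 24, and it finishes at 24 + 12 = day 36.
After task 5 (finishes day 36), task 6 can start at day 36 and finishes at day 43.
All tasks are finished once the last one completes. Finish times: Task 1 at 14, Task 2 at 6, Task 3 at 9, Task 4 at 22, Task 5 at 36, Task 6 at 43. The latest is day 43.

43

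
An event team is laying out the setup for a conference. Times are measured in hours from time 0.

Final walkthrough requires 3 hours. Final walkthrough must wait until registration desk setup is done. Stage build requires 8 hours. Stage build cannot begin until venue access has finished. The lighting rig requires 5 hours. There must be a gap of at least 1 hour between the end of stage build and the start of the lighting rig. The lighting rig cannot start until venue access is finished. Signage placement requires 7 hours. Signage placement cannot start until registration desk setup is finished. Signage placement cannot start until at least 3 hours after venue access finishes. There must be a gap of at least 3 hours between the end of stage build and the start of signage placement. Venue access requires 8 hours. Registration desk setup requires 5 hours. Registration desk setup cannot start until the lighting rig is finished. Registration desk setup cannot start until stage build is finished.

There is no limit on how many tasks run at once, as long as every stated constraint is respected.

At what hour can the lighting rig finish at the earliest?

Venue access can start immediately at hour 0; it finishes at hour 8.
Stage build cannot begin until venue access (finishes hour 8). It runs from hour 8 to 8 + 8 = hour 16.
The lighting rig needs all of stage build (finishes hour 16, plus 1-hour gap → hour 17); venue access (finishes hour 8). That puts its earliest start at hour 17; it finishes at 17 + 5 = hour 22.

22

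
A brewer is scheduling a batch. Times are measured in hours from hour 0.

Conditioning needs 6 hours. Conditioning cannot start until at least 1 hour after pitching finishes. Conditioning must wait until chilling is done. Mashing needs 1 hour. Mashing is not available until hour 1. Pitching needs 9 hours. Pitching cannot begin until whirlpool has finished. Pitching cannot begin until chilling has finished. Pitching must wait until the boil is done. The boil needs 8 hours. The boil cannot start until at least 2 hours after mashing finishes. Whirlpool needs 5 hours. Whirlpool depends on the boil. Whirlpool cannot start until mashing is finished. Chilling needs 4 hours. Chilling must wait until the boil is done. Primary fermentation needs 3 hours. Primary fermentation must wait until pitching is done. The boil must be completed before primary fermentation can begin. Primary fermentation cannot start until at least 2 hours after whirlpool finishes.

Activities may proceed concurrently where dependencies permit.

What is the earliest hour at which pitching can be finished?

Mashing cannot begin until its own release at hour 1. It runs from hour 1 to 1 + 1 = hour 2.
The boil cannot begin until mashing (finishes hour 2, plus 2-hour gap → hour 4). It runs from hour 4 to 4 + 8 = hour 12.
Chilling waits on the boil (finishes hour 12), so it starts at hour 12 and finishes at 12 + 4 = hour 16.
Whirlpool has to wait for the boil (finishes hour 12); mashing (finishes hour 2). The latest of these is hour 12, so whirlpool runs hour 12 to 12 + 5 = hour 17.
For pitching: whirlpool (finishes hour 17); chilling (finishes hour 16); the boil (finishes hour 12). Taking the maximum gives a start of hour 17, and it finishes at 17 + 9 = hour 26.

26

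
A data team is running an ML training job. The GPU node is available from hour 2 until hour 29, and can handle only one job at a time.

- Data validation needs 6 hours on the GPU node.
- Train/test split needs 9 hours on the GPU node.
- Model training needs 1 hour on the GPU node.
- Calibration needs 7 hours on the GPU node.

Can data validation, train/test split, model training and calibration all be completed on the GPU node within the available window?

Yes

The GPU node window is 29 − 2 = 27 hours.
Running back to back, the jobs need 6 + 9 + 1 + 7 = 23 hours on the GPU node.
Since 23 ≤ 27, they fit within the window.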